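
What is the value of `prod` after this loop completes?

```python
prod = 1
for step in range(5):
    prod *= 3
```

3^5 = 243
`prod` takes the values: 1 → 3 → 9 → 27 → 81 → 243

Answer: 243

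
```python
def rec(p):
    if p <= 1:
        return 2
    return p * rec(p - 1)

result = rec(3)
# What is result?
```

rec(3) = 3 * 2 * 2 = 12

Answer: 12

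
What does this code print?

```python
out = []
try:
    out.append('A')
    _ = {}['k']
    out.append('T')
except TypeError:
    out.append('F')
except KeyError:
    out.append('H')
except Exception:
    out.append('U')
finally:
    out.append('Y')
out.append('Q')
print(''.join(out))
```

Execution trace: 'A' (try body) → 'H' (except KeyError) → 'Y' (finally) → 'Q' (after the try/except). Output: AHYQ

Answer: AHYQ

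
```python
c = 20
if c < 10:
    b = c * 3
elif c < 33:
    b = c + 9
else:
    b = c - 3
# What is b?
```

Trace:
`c = 20` → c = 20
`if c < 10: ...` → c < 10 is False, c < 33 is True → b = 29
So b = 29

Answer: 29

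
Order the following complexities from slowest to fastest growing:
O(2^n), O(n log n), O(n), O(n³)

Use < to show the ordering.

Ordered by growth rate: O(n) < O(n log n) < O(n³) < O(2^n)

Answer: O(n) < O(n log n) < O(n³) < O(2^n)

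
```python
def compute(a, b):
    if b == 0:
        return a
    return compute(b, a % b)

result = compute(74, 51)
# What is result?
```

compute(74, 51) -> compute(51, 23) -> compute(23, 5) -> compute(5, 3) -> compute(3, 2) -> compute(2, 1) -> compute(1, 0) -> 1

Answer: 1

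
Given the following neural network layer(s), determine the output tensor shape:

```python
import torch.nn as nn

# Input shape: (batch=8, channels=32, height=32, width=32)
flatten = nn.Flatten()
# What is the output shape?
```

Input: (8, 32, 32, 32) -> Output: (8, 32768)

Answer: (8, 32768)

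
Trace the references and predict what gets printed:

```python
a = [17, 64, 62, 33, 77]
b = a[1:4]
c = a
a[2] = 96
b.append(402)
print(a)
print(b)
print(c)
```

Key concept: slice vs alias.
Step by step:
`a = [17, 64, 62, 33, 77]` → a = [17, 64, 62, 33, 77]
`b = a[1:4]` → b = [64, 62, 33]
`c = a` → c = [17, 64, 62, 33, 77] (same object as a)
`a[2] = 96` → a = [17, 64, 96, 33, 77] (same object as c); c = [17, 64, 96, 33, 77] (same object as a)
`b.append(402)` → b = [64, 62, 33, 402]
`print(a)` → prints [17, 64, 96, 33, 77]
`print(b)` → prints [64, 62, 33, 402]
`print(c)` → prints [17, 64, 96, 33, 77]

Answer:
[17, 64, 96, 33, 77]
[64, 62, 33, 402]
[17, 64, 96, 33, 77]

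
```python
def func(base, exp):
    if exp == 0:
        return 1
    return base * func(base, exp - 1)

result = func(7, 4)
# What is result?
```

func(7, 4) = 7 * 7 * 7 * 7 = 2401

Answer: 2401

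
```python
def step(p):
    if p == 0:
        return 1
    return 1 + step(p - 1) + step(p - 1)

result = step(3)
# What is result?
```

step(p) = 1 + 2·step(p-1), step(0)=1. Closed form: (1+1)·2^3 - 1 = 15.

Answer: 15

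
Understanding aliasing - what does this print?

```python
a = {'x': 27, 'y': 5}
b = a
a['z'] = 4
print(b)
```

Key concept: dict aliasing.
Step by step:
`a = {'x': 27, 'y': 5}` → a = {'x': 27, 'y': 5}
`b = a` → b = {'x': 27, 'y': 5} (same object as a)
`a['z'] = 4` → a = {'x': 27, 'y': 5, 'z': 4} (same object as b); b = {'x': 27, 'y': 5, 'z': 4} (same object as a)
`print(b)` → prints {'x': 27, 'y': 5, 'z': 4}

Answer: {'x': 27, 'y': 5, 'z': 4}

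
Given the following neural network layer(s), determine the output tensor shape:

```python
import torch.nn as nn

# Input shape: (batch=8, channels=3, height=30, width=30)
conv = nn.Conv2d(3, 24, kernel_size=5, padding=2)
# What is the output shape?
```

Input: (8, 3, 30, 30) -> Output: (8, 24, 30, 30)

Answer: (8, 24, 30, 30)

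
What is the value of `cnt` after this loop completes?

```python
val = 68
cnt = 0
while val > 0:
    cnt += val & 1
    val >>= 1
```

Count set bits in 68 (binary: 0b1000100)
`cnt` takes the values: 0 → 1 → 2

Answer: 2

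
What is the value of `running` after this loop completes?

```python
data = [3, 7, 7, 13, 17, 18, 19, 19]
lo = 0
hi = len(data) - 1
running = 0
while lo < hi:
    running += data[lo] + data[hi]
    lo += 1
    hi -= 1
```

Sum of pairs from ends
`running` takes the values: 0 → 22 → 48 → 73 → 103

Answer: 103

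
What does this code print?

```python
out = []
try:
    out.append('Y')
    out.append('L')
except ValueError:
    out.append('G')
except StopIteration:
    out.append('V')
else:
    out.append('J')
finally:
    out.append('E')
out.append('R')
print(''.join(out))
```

Execution trace: 'Y' (try body) → 'L' (try body, no exception) → 'J' (else) → 'E' (finally) → 'R' (after the try/except). Output: YLJER

Answer: YLJER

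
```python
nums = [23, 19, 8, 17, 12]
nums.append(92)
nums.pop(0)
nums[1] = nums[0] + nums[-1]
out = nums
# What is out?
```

Trace:
`nums = [23, 19, 8, 17, 12]` → nums = [23, 19, 8, 17, 12]
`nums.append(92)` → nums = [23, 19, 8, 17, 12, 92]
`nums.pop(0)` → nums = [19, 8, 17, 12, 92]
`nums[1] = nums[0] + nums[-1]` → nums = [19, 111, 17, 12, 92]
`out = nums` → out = [19, 111, 17, 12, 92]
So out = [19, 111, 17, 12, 92]

Answer: [19, 111, 17, 12, 92]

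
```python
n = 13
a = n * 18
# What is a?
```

Trace:
`n = 13` → n = 13
`a = n * 18` → a = 234
So a = 234

Answer: 234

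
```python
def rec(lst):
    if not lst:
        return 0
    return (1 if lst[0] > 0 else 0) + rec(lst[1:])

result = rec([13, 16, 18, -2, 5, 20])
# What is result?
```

Count of positive elements in [13, 16, 18, -2, 5, 20] = 5

Answer: 5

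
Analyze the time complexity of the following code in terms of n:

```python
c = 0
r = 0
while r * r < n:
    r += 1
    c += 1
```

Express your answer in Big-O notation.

Each loop level contributes: √n. Multiplying the contributions gives O(√n).

Answer: O(√n)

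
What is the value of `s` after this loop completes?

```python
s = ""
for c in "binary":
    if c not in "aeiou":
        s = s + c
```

Remove vowels from 'binary'
`s` takes the values: "" → "b" → "bn" → "bnr" → "bnry"

Answer: "bnry"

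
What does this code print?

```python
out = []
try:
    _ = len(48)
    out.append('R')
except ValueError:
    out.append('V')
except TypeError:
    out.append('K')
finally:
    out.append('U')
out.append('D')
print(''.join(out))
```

Execution trace: 'K' (except TypeError) → 'U' (finally) → 'D' (after the try/except). Output: KUD

Answer: KUD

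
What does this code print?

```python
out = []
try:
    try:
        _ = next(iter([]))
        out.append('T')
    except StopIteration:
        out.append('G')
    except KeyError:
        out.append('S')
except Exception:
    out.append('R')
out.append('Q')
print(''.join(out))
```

Execution trace: 'G' (inner except StopIteration) → 'Q' (after the try/except). Output: GQ

Answer: GQ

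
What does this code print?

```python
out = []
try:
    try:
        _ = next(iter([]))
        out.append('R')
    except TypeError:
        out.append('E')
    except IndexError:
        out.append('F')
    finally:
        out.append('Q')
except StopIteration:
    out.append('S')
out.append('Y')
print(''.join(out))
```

Execution trace: 'Q' (inner finally) → 'S' (outer except StopIteration) → 'Y' (after the try/except). Output: QSY

Answer: QSY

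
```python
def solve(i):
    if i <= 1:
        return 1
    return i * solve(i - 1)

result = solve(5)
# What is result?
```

solve(5) = 5 * 4 * 3 * 2 * 1 = 120

Answer: 120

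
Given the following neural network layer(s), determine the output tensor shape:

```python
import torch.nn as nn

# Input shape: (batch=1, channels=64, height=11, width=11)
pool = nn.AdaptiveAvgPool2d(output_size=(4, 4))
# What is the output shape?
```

Input: (1, 64, 11, 11) -> Output: (1, 64, 4, 4)

Answer: (1, 64, 4, 4)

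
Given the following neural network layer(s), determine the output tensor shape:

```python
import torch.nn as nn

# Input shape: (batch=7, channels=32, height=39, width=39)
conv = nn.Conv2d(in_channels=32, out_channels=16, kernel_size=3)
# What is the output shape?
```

Input: (7, 32, 39, 39) -> Output: (7, 16, 37, 37)

Answer: (7, 16, 37, 37)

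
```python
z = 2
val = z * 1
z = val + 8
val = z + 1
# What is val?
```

Trace:
`z = 2` → z = 2
`val = z * 1` → val = 2
`z = val + 8` → z = 10
`val = z + 1` → val = 11
So val = 11

Answer: 11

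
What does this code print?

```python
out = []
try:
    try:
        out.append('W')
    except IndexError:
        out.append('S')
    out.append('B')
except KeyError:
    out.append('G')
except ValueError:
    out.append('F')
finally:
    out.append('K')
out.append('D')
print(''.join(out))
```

Execution trace: 'W' (inner try body, no exception) → 'B' (try body, no exception) → 'K' (finally) → 'D' (after the try/except). Output: WBKD

Answer: WBKD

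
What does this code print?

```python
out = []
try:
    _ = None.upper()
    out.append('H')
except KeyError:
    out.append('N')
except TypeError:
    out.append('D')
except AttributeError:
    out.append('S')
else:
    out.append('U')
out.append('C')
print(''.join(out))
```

Execution trace: 'S' (except AttributeError) → 'C' (after the try/except). Output: SC

Answer: SC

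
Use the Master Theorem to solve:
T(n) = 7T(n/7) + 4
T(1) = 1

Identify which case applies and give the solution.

a=7, b=7, f(n)=4. log_7(7) = 1. Since c=0 < 1, Case 1 applies: T(n) = Θ(n^log_b(a)) = O(n).

Answer: O(n) - Case 1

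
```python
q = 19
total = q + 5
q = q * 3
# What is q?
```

Trace:
`q = 19` → q = 19
`total = q + 5` → total = 24
`q = q * 3` → q = 57
So q = 57

Answer: 57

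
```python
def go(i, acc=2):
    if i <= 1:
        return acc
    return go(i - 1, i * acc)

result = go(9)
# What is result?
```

Accumulator trace (n, acc): (9, 2) -> (8, 18) -> (7, 144) -> (6, 1008) -> (5, 6048) -> (4, 30240) -> (3, 120960) -> (2, 362880) -> (1, 725760) -> return 725760

Answer: 725760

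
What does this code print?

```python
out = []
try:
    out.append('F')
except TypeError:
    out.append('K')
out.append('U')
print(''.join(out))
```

Execution trace: 'F' (try body, no exception) → 'U' (after the try/except). Output: FU

Answer: FU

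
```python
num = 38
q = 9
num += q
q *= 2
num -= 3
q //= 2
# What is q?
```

Trace:
`num = 38` → num = 38
`q = 9` → q = 9
`num += q` → num = 47
`q *= 2` → q = 18
`num -= 3` → num = 44
`q //= 2` → q = 9
So q = 9

Answer: 9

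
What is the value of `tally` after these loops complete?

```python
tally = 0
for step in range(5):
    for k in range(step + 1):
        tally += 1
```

Triangle: 1 + 2 + ... + 5
`tally` takes the values: 0 → 1 → 2 → 3 → 4 → 5 → 6 → 7 → 8 → 9 → 10 → 11 → 12 → 13 → 14 → 15

Answer: 15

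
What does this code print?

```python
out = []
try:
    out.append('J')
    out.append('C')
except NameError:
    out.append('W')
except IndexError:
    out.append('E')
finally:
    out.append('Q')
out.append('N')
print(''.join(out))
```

Execution trace: 'J' (try body) → 'C' (try body, no exception) → 'Q' (finally) → 'N' (after the try/except). Output: JCQN

Answer: JCQN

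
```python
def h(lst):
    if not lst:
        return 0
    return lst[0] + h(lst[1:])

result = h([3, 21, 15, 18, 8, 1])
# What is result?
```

3 + 21 + 15 + 18 + 8 + 1 + 0 = 66

Answer: 66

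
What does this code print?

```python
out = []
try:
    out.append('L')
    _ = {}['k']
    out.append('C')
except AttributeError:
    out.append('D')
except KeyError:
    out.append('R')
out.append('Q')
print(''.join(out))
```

Execution trace: 'L' (try body) → 'R' (except KeyError) → 'Q' (after the try/except). Output: LRQ

Answer: LRQ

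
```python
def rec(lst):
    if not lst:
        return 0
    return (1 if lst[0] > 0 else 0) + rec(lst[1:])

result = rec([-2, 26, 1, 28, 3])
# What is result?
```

Count of positive elements in [-2, 26, 1, 28, 3] = 4

Answer: 4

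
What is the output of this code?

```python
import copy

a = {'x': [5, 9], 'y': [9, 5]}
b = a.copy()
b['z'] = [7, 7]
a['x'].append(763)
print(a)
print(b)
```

Key concept: shallow copy of dict with mutable values.
Step by step:
`a = {'x': [5, 9], 'y': [9, 5]}` → a = {'x': [5, 9], 'y': [9, 5]}
`b = a.copy()` → b = {'x': [5, 9], 'y': [9, 5]}
`b['z'] = [7, 7]` → b = {'x': [5, 9], 'y': [9, 5], 'z': [7, 7]}
`a['x'].append(763)` → a = {'x': [5, 9, 763], 'y': [9, 5]}; b = {'x': [5, 9, 763], 'y': [9, 5], 'z': [7, 7]}
`print(a)` → prints {'x': [5, 9, 763], 'y': [9, 5]}
`print(b)` → prints {'x': [5, 9, 763], 'y': [9, 5], 'z': [7, 7]}

Answer:
{'x': [5, 9, 763], 'y': [9, 5]}
{'x': [5, 9, 763], 'y': [9, 5], 'z': [7, 7]}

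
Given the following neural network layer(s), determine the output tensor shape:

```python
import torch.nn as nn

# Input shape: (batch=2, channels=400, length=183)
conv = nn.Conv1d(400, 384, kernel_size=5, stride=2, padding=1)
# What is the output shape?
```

Input: (2, 400, 183) -> Output: (2, 384, 91)

Answer: (2, 384, 91)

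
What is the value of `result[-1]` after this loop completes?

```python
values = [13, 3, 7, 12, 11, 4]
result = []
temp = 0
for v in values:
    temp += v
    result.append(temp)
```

Cumulative sum ends at 50
`result` takes the values: [] → [13] → [13, 16] → [13, 16, 23] → [13, 16, 23, 35] → [13, 16, 23, 35, 46] → [13, 16, 23, 35, 46, 50]
So `result[-1]` = 50

Answer: 50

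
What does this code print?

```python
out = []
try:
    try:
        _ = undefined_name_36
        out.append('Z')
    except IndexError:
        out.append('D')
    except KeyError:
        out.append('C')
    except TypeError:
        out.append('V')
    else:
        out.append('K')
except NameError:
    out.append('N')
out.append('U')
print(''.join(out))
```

Execution trace: 'N' (outer except NameError) → 'U' (after the try/except). Output: NU

Answer: NU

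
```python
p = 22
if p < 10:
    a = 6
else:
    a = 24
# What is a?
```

Trace:
`p = 22` → p = 22
`if p < 10: ...` → p < 10 is False, take else branch → a = 24
So a = 24

Answer: 24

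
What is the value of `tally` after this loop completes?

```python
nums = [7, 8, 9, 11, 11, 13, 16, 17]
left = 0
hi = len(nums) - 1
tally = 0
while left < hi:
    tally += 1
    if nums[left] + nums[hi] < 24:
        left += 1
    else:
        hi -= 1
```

Steps to find pair summing to 24
`tally` takes the values: 0 → 1 → 2 → 3 → 4 → 5 → 6 → 7

Answer: 7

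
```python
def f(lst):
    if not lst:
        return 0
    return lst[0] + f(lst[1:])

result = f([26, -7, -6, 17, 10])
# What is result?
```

26 + (-7) + (-6) + 17 + 10 + 0 = 40

Answer: 40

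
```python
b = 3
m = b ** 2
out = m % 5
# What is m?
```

Trace:
`b = 3` → b = 3
`m = b ** 2` → m = 9
`out = m % 5` → out = 4
So m = 9

Answer: 9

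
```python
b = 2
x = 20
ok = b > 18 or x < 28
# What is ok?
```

Trace:
`b = 2` → b = 2
`x = 20` → x = 20
`ok = b > 18 or x < 28` → ok = True
So ok = True

Answer: True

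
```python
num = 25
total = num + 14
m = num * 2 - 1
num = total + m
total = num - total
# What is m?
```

Trace:
`num = 25` → num = 25
`total = num + 14` → total = 39
`m = num * 2 - 1` → m = 49
`num = total + m` → num = 88
`total = num - total` → total = 49
So m = 49

Answer: 49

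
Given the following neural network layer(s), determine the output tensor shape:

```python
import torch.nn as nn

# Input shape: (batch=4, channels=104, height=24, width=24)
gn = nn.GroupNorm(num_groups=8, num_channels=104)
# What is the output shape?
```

Input: (4, 104, 24, 24) -> Output: (4, 104, 24, 24)

Answer: (4, 104, 24, 24)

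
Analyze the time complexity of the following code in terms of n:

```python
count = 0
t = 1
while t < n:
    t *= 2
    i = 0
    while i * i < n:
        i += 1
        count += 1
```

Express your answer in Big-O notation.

Each loop level contributes: log n × √n. Multiplying the contributions gives O(√n log n).

Answer: O(√n log n)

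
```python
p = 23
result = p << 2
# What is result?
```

Trace:
`p = 23` → p = 23
`result = p << 2` → result = 92
So result = 92

Answer: 92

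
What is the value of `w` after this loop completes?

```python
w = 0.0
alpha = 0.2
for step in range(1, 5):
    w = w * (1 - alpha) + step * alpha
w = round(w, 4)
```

Moving average with lr=0.2
`w` takes the values: 0.0 → 0.2 → 0.56 → 1.048 → 1.6384

Answer: 1.6384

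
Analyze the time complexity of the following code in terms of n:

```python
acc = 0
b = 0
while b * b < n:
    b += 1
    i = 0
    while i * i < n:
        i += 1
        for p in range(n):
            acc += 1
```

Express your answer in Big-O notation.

Each loop level contributes: √n × √n × n. Multiplying the contributions gives O(n^2).

Answer: O(n^2)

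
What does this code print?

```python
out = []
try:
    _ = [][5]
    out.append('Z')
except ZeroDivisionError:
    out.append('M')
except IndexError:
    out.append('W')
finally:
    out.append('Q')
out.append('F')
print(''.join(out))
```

Execution trace: 'W' (except IndexError) → 'Q' (finally) → 'F' (after the try/except). Output: WQF

Answer: WQF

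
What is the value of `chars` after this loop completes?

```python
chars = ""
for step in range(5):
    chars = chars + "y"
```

Repeat 'y' 5 times
`chars` takes the values: "" → "y" → "yy" → "yyy" → "yyyy" → "yyyyy"

Answer: "yyyyy"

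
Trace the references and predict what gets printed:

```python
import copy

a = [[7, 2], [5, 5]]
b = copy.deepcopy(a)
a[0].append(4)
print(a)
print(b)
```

Key concept: deep copy is fully independent.
Step by step:
`a = [[7, 2], [5, 5]]` → a = [[7, 2], [5, 5]]
`b = copy.deepcopy(a)` → b = [[7, 2], [5, 5]]
`a[0].append(4)` → a = [[7, 2, 4], [5, 5]]
`print(a)` → prints [[7, 2, 4], [5, 5]]
`print(b)` → prints [[7, 2], [5, 5]]

Answer:
[[7, 2, 4], [5, 5]]
[[7, 2], [5, 5]]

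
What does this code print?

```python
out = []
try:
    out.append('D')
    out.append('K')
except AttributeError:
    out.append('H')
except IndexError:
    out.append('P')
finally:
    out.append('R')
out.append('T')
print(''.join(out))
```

Execution trace: 'D' (try body) → 'K' (try body, no exception) → 'R' (finally) → 'T' (after the try/except). Output: DKRT

Answer: DKRT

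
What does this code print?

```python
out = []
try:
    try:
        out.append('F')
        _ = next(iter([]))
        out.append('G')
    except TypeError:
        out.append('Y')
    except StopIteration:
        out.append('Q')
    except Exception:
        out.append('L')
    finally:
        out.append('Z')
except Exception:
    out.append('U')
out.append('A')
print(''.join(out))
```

Execution trace: 'F' (inner try body) → 'Q' (inner except StopIteration) → 'Z' (inner finally) → 'A' (after the try/except). Output: FQZA

Answer: FQZA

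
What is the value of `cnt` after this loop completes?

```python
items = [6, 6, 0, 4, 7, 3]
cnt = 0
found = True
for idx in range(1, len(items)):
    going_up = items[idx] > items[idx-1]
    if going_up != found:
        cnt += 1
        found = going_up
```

Count direction changes in [6, 6, 0, 4, 7, 3]
`cnt` takes the values: 0 → 1 → 2 → 3

Answer: 3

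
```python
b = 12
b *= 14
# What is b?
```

Trace:
`b = 12` → b = 12
`b *= 14` → b = 168
So b = 168

Answer: 168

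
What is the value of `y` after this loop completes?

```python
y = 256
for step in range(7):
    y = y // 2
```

Halve 7 times: 256 // 2^7 = 2
`y` takes the values: 256 → 128 → 64 → 32 → 16 → 8 → 4 → 2

Answer: 2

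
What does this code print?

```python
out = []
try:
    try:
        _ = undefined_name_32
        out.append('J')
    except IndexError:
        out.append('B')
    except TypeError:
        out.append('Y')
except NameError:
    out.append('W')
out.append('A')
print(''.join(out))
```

Execution trace: 'W' (outer except NameError) → 'A' (after the try/except). Output: WA

Answer: WA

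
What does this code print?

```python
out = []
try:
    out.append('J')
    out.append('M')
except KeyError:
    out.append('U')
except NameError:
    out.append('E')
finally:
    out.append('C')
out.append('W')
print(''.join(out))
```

Execution trace: 'J' (try body) → 'M' (try body, no exception) → 'C' (finally) → 'W' (after the try/except). Output: JMCW

Answer: JMCW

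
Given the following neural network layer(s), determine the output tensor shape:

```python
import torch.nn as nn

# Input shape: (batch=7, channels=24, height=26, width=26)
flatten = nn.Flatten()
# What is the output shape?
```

Input: (7, 24, 26, 26) -> Output: (7, 16224)

Answer: (7, 16224)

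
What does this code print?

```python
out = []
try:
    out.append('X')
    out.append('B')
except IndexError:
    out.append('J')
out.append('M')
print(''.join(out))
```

Execution trace: 'X' (try body) → 'B' (try body, no exception) → 'M' (after the try/except). Output: XBM

Answer: XBM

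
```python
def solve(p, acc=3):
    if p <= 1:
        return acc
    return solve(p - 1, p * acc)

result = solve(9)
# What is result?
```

Accumulator trace (n, acc): (9, 3) -> (8, 27) -> (7, 216) -> (6, 1512) -> (5, 9072) -> (4, 45360) -> (3, 181440) -> (2, 544320) -> (1, 1088640) -> return 1088640

Answer: 1088640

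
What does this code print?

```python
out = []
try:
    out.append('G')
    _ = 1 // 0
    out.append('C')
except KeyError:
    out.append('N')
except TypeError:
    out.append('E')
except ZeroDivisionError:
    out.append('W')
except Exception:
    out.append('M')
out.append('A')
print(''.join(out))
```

Execution trace: 'G' (try body) → 'W' (except ZeroDivisionError) → 'A' (after the try/except). Output: GWA

Answer: GWA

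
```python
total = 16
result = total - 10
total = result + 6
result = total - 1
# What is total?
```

Trace:
`total = 16` → total = 16
`result = total - 10` → result = 6
`total = result + 6` → total = 12
`result = total - 1` → result = 11
So total = 12

Answer: 12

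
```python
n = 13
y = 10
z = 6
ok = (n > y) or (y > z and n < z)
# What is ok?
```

Trace:
`n = 13` → n = 13
`y = 10` → y = 10
`z = 6` → z = 6
`ok = (n > y) or (y > z and n < z)` → ok = True
So ok = True

Answer: True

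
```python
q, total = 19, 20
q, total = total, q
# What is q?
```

Trace:
`q, total = 19, 20` → q = 19; total = 20
`q, total = total, q` → q = 20; total = 19
So q = 20

Answer: 20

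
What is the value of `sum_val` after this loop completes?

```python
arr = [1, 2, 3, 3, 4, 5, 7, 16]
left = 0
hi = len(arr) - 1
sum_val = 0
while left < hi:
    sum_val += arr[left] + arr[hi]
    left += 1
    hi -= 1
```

Sum of pairs from ends
`sum_val` takes the values: 0 → 17 → 26 → 34 → 41

Answer: 41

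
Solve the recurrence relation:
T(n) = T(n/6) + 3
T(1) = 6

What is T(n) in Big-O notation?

Each step divides n by 6 and adds 3. After log_6(n) steps we reach T(1)=6. So T(n) = 3·log_6(n) + 6 = O(log n).

Answer: O(log n)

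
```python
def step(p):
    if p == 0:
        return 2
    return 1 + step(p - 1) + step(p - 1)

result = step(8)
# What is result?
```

step(p) = 1 + 2·step(p-1), step(0)=2. Closed form: (2+1)·2^8 - 1 = 767.

Answer: 767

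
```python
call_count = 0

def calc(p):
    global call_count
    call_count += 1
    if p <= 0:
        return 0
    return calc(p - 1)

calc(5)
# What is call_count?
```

Linear recursion stepping by 1: 6 calls from p=5 down to ≤0.

Answer: 6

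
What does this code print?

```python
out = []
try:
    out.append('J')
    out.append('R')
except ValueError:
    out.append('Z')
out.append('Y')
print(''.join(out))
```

Execution trace: 'J' (try body) → 'R' (try body, no exception) → 'Y' (after the try/except). Output: JRY

Answer: JRY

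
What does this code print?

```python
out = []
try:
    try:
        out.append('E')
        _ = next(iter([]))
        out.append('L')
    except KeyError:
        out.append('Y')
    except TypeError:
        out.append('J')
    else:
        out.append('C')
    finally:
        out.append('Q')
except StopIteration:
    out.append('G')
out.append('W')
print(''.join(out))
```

Execution trace: 'E' (try body) → 'Q' (finally) → 'G' (outer except StopIteration) → 'W' (after the try/except). Output: EQGW

Answer: EQGW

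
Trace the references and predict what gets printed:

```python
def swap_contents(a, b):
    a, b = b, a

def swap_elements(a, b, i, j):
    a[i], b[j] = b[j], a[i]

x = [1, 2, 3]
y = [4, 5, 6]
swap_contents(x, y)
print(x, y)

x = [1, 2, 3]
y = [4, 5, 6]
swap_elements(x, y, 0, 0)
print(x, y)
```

Key concept: parameter rebinding vs mutation.
Step by step:
`x = [1, 2, 3]` → x = [1, 2, 3]
`y = [4, 5, 6]` → y = [4, 5, 6]
`swap_contents(x, y)` → no visible change to tracked variables
`print(x, y)` → prints [1, 2, 3] [4, 5, 6]
`x = [1, 2, 3]` → x = [1, 2, 3]
`y = [4, 5, 6]` → y = [4, 5, 6]
`swap_elements(x, y, 0, 0)` → x = [4, 2, 3]; y = [1, 5, 6]
`print(x, y)` → prints [4, 2, 3] [1, 5, 6]

Answer:
[1, 2, 3] [4, 5, 6]
[4, 2, 3] [1, 5, 6]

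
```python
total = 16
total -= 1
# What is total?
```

Trace:
`total = 16` → total = 16
`total -= 1` → total = 15
So total = 15

Answer: 15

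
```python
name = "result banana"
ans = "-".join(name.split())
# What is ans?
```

Trace:
`name = "result banana"` → name = 'result banana'
`ans = "-".join(name.split())` → ans = 'result-banana'
So ans = 'result-banana'

Answer: 'result-banana'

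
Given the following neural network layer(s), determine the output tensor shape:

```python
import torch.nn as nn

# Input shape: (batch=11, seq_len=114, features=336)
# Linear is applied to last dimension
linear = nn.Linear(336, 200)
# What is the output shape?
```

Input: (11, 114, 336) -> Output: (11, 114, 200)

Answer: (11, 114, 200)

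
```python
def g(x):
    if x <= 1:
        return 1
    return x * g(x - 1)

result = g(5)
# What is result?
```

g(5) = 5 * 4 * 3 * 2 * 1 = 120

Answer: 120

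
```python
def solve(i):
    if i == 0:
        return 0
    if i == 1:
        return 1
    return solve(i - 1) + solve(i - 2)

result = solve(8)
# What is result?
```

Build up from base cases: solve(0)=0, solve(1)=1, solve(2)=1, solve(3)=2, solve(4)=3, solve(5)=5, solve(6)=8, ..., solve(8)=21

Answer: 21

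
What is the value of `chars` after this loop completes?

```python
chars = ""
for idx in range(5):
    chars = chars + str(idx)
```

Concatenate digits 0 to 4
`chars` takes the values: "" → "0" → "01" → "012" → "0123" → "01234"

Answer: "01234"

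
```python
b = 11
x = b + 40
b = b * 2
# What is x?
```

Trace:
`b = 11` → b = 11
`x = b + 40` → x = 51
`b = b * 2` → b = 22
So x = 51

Answer: 51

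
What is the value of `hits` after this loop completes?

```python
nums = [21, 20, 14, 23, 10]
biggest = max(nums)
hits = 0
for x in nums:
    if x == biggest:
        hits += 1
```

Count of max value 23 in [21, 20, 14, 23, 10]
`hits` takes the values: 0 → 1

Answer: 1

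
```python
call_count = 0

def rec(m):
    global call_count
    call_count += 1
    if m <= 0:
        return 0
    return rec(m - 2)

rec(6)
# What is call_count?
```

Linear recursion stepping by 2: 4 calls from m=6 down to ≤0.

Answer: 4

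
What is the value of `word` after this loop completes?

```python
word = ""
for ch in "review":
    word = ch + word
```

Reverse 'review'
`word` takes the values: "" → "r" → "er" → "ver" → "iver" → "eiver" → "weiver"

Answer: "weiver"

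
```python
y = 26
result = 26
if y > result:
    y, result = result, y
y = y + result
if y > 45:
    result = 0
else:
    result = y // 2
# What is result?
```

Trace:
`y = 26` → y = 26
`result = 26` → result = 26
`if y > result: ...` → y > result is False → no variable changes
`y = y + result` → y = 52
`if y > 45: ...` → y > 45 is True → result = 0
So result = 0

Answer: 0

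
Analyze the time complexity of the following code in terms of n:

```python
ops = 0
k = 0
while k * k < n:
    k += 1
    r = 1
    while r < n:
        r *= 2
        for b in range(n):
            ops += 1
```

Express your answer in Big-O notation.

Each loop level contributes: √n × log n × n. Multiplying the contributions gives O(n√n log n).

Answer: O(n√n log n)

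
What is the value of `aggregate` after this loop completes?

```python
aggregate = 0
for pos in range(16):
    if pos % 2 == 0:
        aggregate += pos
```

Sum of even numbers 0 to 15
`aggregate` takes the values: 0 → 2 → 6 → 12 → 20 → 30 → 42 → 56

Answer: 56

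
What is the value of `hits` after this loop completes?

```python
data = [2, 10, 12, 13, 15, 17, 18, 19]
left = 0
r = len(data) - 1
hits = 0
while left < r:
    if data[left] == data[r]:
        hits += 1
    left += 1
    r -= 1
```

Count matching pairs from ends
`hits` takes the values: 0

Answer: 0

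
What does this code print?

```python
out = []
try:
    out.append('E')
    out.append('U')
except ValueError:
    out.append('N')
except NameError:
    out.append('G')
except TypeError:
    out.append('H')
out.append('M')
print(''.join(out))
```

Execution trace: 'E' (try body) → 'U' (try body, no exception) → 'M' (after the try/except). Output: EUM

Answer: EUM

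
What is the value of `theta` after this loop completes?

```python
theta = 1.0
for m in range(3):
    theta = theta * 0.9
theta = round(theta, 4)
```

Exponential decay: 1.0 * 0.9^3
`theta` takes the values: 1.0 → 0.9 → 0.81 → 0.729

Answer: 0.729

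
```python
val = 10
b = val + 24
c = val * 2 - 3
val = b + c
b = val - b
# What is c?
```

Trace:
`val = 10` → val = 10
`b = val + 24` → b = 34
`c = val * 2 - 3` → c = 17
`val = b + c` → val = 51
`b = val - b` → b = 17
So c = 17

Answer: 17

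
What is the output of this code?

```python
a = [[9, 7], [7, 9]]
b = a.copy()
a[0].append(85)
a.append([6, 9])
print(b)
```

Key concept: shallow copy with nested lists.
Step by step:
`a = [[9, 7], [7, 9]]` → a = [[9, 7], [7, 9]]
`b = a.copy()` → b = [[9, 7], [7, 9]]
`a[0].append(85)` → a = [[9, 7, 85], [7, 9]]; b = [[9, 7, 85], [7, 9]]
`a.append([6, 9])` → a = [[9, 7, 85], [7, 9], [6, 9]]
`print(b)` → prints [[9, 7, 85], [7, 9]]

Answer: [[9, 7, 85], [7, 9]]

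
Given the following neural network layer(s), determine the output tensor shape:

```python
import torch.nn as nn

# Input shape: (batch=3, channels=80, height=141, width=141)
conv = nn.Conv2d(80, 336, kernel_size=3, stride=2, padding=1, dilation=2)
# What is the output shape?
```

Input: (3, 80, 141, 141) -> Output: (3, 336, 70, 70)

Answer: (3, 336, 70, 70)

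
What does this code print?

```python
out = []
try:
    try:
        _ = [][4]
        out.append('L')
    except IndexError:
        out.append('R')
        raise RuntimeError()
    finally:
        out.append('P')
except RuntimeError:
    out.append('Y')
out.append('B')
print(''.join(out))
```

Execution trace: 'R' (inner except IndexError) → 'P' (inner finally) → 'Y' (outer except RuntimeError) → 'B' (after the try/except). Output: RPYB

Answer: RPYB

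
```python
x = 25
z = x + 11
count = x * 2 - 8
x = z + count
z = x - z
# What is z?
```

Trace:
`x = 25` → x = 25
`z = x + 11` → z = 36
`count = x * 2 - 8` → count = 42
`x = z + count` → x = 78
`z = x - z` → z = 42
So z = 42

Answer: 42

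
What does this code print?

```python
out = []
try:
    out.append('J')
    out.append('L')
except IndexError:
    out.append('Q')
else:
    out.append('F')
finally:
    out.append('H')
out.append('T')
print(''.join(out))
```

Execution trace: 'J' (try body) → 'L' (try body, no exception) → 'F' (else) → 'H' (finally) → 'T' (after the try/except). Output: JLFHT

Answer: JLFHT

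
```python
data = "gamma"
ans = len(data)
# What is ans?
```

Trace:
`data = "gamma"` → data = 'gamma'
`ans = len(data)` → ans = 5
So ans = 5

Answer: 5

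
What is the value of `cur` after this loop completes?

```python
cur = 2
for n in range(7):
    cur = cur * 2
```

Multiply by 2, 7 times: 2 * 2^7 = 256
`cur` takes the values: 2 → 4 → 8 → 16 → 32 → 64 → 128 → 256

Answer: 256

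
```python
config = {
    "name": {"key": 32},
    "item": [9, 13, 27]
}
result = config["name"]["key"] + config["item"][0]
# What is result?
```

Trace:
`config = { ...` → config = {'name': {'key': 32}, 'item': [9, 13, 27]}
`result = config["name"]["key"] + config["item"][0]` → result = 41
So result = 41

Answer: 41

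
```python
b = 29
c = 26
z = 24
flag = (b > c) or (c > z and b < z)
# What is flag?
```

Trace:
`b = 29` → b = 29
`c = 26` → c = 26
`z = 24` → z = 24
`flag = (b > c) or (c > z and b < z)` → flag = True
So flag = True

Answer: True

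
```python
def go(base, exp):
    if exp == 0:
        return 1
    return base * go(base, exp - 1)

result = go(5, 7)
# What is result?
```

go(5, 7) = 5 * 5 * 5 * 5 * 5 * 5 * 5 = 78125

Answer: 78125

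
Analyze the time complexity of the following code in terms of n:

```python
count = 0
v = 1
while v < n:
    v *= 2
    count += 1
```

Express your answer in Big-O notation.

Each loop level contributes: log n. Multiplying the contributions gives O(log n).

Answer: O(log n)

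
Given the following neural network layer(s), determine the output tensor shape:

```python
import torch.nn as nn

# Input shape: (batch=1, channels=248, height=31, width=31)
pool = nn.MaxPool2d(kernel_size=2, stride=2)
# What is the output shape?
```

Input: (1, 248, 31, 31) -> Output: (1, 248, 15, 15)

Answer: (1, 248, 15, 15)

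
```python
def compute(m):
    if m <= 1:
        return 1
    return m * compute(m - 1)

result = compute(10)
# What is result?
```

compute(10) = 10 * 9 * 8 * 7 * 6 * 5 * 4 * 3 * 2 * 1 = 3628800

Answer: 3628800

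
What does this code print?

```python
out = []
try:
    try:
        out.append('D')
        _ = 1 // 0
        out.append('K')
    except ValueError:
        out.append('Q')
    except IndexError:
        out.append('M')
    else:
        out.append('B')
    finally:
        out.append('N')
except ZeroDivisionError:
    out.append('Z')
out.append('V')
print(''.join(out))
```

Execution trace: 'D' (try body) → 'N' (finally) → 'Z' (outer except ZeroDivisionError) → 'V' (after the try/except). Output: DNZV

Answer: DNZV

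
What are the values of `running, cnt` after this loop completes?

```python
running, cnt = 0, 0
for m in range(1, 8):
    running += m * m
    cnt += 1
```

Sum of squares and count
`running, cnt` takes the values: (0, 0) → (1, 0) → (1, 1) → (5, 1) → (5, 2) → (14, 2) → (14, 3) → (30, 3) → (30, 4) → (55, 4) → (55, 5) → (91, 5) → (91, 6) → (140, 6) → (140, 7)

Answer: 140, 7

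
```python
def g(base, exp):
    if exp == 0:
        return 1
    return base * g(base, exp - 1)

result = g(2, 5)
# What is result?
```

g(2, 5) = 2 * 2 * 2 * 2 * 2 = 32

Answer: 32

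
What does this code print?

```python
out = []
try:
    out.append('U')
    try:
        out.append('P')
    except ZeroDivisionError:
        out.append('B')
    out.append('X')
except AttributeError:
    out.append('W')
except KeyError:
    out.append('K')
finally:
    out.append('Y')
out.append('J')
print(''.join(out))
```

Execution trace: 'U' (try body) → 'P' (inner try body, no exception) → 'X' (try body, no exception) → 'Y' (finally) → 'J' (after the try/except). Output: UPXYJ

Answer: UPXYJ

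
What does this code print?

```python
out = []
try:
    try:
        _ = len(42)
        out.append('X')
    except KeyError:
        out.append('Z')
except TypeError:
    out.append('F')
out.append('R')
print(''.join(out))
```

Execution trace: 'F' (outer except TypeError) → 'R' (after the try/except). Output: FR

Answer: FR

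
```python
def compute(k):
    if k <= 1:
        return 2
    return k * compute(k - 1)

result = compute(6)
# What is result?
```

compute(6) = 6 * 5 * 4 * 3 * 2 * 2 = 1440

Answer: 1440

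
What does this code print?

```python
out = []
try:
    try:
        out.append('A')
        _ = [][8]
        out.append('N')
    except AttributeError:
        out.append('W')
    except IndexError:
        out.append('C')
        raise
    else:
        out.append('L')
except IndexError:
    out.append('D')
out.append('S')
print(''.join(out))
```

Execution trace: 'A' (inner try body) → 'C' (inner except IndexError) → 'D' (outer except IndexError) → 'S' (after the try/except). Output: ACDS

Answer: ACDS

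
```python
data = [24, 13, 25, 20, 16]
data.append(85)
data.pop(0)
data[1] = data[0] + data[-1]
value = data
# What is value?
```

Trace:
`data = [24, 13, 25, 20, 16]` → data = [24, 13, 25, 20, 16]
`data.append(85)` → data = [24, 13, 25, 20, 16, 85]
`data.pop(0)` → data = [13, 25, 20, 16, 85]
`data[1] = data[0] + data[-1]` → data = [13, 98, 20, 16, 85]
`value = data` → value = [13, 98, 20, 16, 85]
So value = [13, 98, 20, 16, 85]

Answer: [13, 98, 20, 16, 85]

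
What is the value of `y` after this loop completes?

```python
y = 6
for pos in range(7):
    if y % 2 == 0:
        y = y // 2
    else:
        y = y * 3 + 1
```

Collatz-style transformation from 6
`y` takes the values: 6 → 3 → 10 → 5 → 16 → 8 → 4 → 2

Answer: 2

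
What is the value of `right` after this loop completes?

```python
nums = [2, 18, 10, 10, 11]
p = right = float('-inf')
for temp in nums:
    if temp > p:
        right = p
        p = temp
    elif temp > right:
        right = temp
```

Second largest (with repeats) in [2, 18, 10, 10, 11]
`right` takes the values: -inf → 2 → 10 → 11

Answer: 11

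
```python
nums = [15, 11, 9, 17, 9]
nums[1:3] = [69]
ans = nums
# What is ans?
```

Trace:
`nums = [15, 11, 9, 17, 9]` → nums = [15, 11, 9, 17, 9]
`nums[1:3] = [69]` → nums = [15, 69, 17, 9]
`ans = nums` → ans = [15, 69, 17, 9]
So ans = [15, 69, 17, 9]

Answer: [15, 69, 17, 9]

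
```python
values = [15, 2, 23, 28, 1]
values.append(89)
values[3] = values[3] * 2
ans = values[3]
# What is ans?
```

Trace:
`values = [15, 2, 23, 28, 1]` → values = [15, 2, 23, 28, 1]
`values.append(89)` → values = [15, 2, 23, 28, 1, 89]
`values[3] = values[3] * 2` → values = [15, 2, 23, 56, 1, 89]
`ans = values[3]` → ans = 56
So ans = 56

Answer: 56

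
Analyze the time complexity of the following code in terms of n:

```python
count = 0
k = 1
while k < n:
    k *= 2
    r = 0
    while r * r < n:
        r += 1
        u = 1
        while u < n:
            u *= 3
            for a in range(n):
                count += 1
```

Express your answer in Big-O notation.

Each loop level contributes: log n × √n × log n × n. Multiplying the contributions gives O(n√n log² n).

Answer: O(n√n log² n)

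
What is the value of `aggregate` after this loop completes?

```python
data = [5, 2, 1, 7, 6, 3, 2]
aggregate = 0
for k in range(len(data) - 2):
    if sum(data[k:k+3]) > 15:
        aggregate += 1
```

Count windows with sum > 15
`aggregate` takes the values: 0 → 1

Answer: 1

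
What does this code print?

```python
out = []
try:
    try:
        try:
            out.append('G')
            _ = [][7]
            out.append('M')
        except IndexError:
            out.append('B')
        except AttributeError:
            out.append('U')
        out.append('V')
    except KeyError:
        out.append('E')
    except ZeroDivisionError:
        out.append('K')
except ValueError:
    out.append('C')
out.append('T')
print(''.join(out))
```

Execution trace: 'G' (inner try body) → 'B' (inner except IndexError) → 'V' (try body, no exception) → 'T' (after the try/except). Output: GBVT

Answer: GBVT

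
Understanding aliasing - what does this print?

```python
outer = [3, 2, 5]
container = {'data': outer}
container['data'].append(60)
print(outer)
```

Key concept: dict holds reference to list.
Step by step:
`outer = [3, 2, 5]` → outer = [3, 2, 5]
`container = {'data': outer}` → container = {'data': [3, 2, 5]}
`container['data'].append(60)` → outer = [3, 2, 5, 60]; container = {'data': [3, 2, 5, 60]}
`print(outer)` → prints [3, 2, 5, 60]

Answer: [3, 2, 5, 60]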